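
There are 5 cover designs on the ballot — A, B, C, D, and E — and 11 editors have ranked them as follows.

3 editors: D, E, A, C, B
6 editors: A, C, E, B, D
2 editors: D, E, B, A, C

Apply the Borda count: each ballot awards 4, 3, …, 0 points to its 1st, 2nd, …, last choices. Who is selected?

A

Borda scores:
  A: 3·2 + 6·4 + 2·1 = 32
  B: 3·0 + 6·1 + 2·2 = 10
  C: 3·1 + 6·3 + 2·0 = 21
  D: 3·4 + 6·0 + 2·4 = 20
  E: 3·3 + 6·2 + 2·3 = 27
A has the highest total.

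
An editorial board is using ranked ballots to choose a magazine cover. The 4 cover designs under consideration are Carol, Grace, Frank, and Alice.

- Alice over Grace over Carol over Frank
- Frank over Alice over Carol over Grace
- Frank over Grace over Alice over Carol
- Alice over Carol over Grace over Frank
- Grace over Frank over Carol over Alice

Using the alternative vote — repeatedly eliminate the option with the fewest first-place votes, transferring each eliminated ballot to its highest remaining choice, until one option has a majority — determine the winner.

Round 1: Frank 2, Alice 2, Grace 1, Carol 0. Carol has the fewest and is eliminated.
Round 2: Frank 2, Alice 2, Grace 1. Grace has the fewest and is eliminated.
Round 3: Frank 3, Alice 2. Frank has a majority.

Frank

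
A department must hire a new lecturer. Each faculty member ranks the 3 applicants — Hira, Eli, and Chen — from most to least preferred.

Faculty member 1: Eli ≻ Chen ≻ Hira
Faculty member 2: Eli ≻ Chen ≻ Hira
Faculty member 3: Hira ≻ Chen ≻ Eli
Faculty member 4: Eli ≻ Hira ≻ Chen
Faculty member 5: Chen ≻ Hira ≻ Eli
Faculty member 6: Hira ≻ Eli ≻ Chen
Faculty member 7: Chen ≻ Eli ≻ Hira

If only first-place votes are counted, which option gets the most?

First-place vote totals:
  Hira: 2
  Eli: 3
  Chen: 2
Eli has the most first-place votes.

Eli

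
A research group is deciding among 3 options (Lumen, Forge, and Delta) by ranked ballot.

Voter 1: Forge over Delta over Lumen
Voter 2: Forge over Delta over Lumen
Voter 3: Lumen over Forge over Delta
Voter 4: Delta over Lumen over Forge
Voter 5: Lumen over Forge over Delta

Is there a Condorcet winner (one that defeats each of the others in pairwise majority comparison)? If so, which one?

There is no Condorcet winner

Head-to-head results (5 voters total):
Lumen vs Forge: Lumen wins 3–2.
Lumen vs Delta: Delta wins 3–2.
Forge vs Delta: Forge wins 4–1.
No candidate beats all others: Lumen beats Forge beats Delta beats Lumen, a majority cycle.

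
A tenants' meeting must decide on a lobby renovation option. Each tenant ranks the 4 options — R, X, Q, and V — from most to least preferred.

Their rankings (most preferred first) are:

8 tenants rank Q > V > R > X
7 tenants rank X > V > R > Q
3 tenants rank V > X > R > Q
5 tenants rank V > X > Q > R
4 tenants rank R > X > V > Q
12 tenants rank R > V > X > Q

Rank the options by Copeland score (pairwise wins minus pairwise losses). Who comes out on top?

V

Pairwise results:
  R vs X: R wins 24–15.
  R vs Q: R wins 26–13.
  R vs V: V wins 23–16.
  X vs Q: X wins 31–8.
  X vs V: V wins 28–11.
  Q vs V: V wins 31–8.
Copeland scores (wins − losses):
  R: 2 − 1 = 1
  X: 1 − 2 = -1
  Q: 0 − 3 = -3
  V: 3 − 0 = 3
V has the best Copeland score.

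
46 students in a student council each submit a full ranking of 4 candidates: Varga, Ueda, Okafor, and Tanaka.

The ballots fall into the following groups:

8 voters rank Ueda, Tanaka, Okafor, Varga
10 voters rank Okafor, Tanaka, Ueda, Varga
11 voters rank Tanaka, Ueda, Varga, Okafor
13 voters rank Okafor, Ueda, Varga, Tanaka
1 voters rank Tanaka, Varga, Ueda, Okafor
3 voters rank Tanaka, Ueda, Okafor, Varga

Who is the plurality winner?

First-place vote totals:
  Varga: 0
  Ueda: 8
  Okafor: 23
  Tanaka: 15
Okafor has the most first-place votes.

Okafor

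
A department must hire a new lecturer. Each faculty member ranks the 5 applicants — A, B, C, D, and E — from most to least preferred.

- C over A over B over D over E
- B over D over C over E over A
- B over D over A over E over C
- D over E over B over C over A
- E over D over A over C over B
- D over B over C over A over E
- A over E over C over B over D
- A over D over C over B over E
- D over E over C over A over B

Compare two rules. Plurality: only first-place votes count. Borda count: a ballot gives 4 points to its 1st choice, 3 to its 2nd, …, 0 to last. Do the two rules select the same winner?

Plurality first-place counts: A 2, B 2, C 1, D 3, E 1 → D.
Borda totals: A 17, B 17, C 16, D 25, E 15 → D.
The two rules agree on D.

Yes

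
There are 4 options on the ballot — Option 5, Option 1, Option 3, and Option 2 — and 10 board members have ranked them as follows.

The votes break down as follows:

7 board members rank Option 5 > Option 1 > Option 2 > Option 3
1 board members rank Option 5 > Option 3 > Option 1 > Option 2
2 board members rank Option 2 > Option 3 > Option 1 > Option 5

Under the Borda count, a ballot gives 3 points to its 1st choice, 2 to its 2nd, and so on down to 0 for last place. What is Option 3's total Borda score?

Borda scores:
  Option 5: 7·3 + 3 + 2·0 = 24
  Option 1: 7·2 + 1 + 2·1 = 17
  Option 3: 7·0 + 2 + 2·2 = 6
  Option 2: 7·1 + 0 + 2·3 = 13

6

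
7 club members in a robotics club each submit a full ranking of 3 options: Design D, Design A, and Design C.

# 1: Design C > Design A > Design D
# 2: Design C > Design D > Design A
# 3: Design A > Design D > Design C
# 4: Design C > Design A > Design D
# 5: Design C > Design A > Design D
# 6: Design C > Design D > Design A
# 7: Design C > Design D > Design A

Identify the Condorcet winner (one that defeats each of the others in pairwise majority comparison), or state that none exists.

Head-to-head results (7 voters total):
Design D vs Design A: Design A wins 4–3.
Design D vs Design C: Design C wins 6–1.
Design A vs Design C: Design C wins 6–1.
Design C beats each rival — Design D (6–1), Design A (6–1) — so Design C is the Condorcet winner.

Design C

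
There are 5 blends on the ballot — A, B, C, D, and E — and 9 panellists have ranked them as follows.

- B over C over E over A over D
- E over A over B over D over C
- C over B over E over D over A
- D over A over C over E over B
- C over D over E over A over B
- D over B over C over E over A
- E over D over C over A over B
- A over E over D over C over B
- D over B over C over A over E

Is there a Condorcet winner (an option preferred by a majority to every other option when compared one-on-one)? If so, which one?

Head-to-head results (9 voters total):
A vs B: A wins 5–4.
A vs C: C wins 6–3.
A vs D: D wins 6–3.
A vs E: E wins 6–3.
B vs C: C wins 5–4.
B vs D: D wins 6–3.
B vs E: E wins 5–4.
C vs D: D wins 6–3.
C vs E: C wins 6–3.
D vs E: E wins 5–4.
No candidate beats all others: C beats E beats D beats C, a majority cycle.

None — there is no Condorcet winner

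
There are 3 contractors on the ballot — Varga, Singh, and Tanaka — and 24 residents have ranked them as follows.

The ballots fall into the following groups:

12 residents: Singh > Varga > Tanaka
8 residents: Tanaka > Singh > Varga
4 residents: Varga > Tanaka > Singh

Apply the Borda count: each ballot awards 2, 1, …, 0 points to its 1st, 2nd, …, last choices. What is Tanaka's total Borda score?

20

Borda scores:
  Varga: 12·1 + 8·0 + 4·2 = 20
  Singh: 12·2 + 8·1 + 4·0 = 32
  Tanaka: 12·0 + 8·2 + 4·1 = 20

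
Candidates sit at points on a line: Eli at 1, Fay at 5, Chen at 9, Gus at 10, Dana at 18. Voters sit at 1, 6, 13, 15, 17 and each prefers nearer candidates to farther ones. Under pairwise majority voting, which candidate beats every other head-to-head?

With single-peaked preferences on a line, the Condorcet winner is the candidate closest to the median voter.
The median voter (position 13) is closest to Gus at 10.
Check: Gus vs Fay — voters closer to Gus: 3 of 5.

Gus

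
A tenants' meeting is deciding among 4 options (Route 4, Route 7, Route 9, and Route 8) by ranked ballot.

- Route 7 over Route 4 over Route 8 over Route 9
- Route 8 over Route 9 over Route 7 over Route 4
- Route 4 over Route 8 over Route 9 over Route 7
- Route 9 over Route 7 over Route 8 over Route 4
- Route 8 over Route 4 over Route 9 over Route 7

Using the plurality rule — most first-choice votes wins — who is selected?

Route 8

First-place vote totals:
  Route 4: 1
  Route 7: 1
  Route 9: 1
  Route 8: 2
Route 8 has the most first-place votes.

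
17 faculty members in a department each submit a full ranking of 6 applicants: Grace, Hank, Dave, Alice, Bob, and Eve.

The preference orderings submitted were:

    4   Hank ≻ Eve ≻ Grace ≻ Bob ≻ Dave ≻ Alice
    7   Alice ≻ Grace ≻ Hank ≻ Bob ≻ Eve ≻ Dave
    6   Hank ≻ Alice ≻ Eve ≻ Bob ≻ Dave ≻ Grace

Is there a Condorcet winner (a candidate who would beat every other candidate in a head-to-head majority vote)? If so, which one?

Head-to-head results (17 voters total):
Grace vs Hank: Hank wins 10–7.
Grace vs Dave: Grace wins 11–6.
Grace vs Alice: Alice wins 13–4.
Grace vs Bob: Grace wins 11–6.
Grace vs Eve: Eve wins 10–7.
Hank vs Dave: Hank wins 17–0.
Hank vs Alice: Hank wins 10–7.
Hank vs Bob: Hank wins 17–0.
Hank vs Eve: Hank wins 17–0.
Dave vs Alice: Alice wins 13–4.
Dave vs Bob: Bob wins 17–0.
Dave vs Eve: Eve wins 17–0.
Alice vs Bob: Alice wins 13–4.
Alice vs Eve: Alice wins 13–4.
Bob vs Eve: Eve wins 10–7.
Hank beats each rival — Grace (10–7), Dave (17–0), Alice (10–7), Bob (17–0), Eve (17–0) — so Hank is the Condorcet winner.

Hank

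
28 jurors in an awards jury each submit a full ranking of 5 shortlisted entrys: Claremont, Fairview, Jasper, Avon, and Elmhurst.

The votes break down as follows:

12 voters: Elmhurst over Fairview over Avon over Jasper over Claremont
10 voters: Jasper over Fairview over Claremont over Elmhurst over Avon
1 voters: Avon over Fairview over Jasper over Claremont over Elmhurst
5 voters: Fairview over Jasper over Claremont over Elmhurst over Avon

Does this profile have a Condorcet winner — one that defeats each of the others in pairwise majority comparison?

Head-to-head results (28 voters total):
Claremont vs Fairview: Fairview wins 28–0.
Claremont vs Jasper: Jasper wins 28–0.
Claremont vs Avon: Claremont wins 15–13.
Claremont vs Elmhurst: Claremont wins 16–12.
Fairview vs Jasper: Fairview wins 18–10.
Fairview vs Avon: Fairview wins 27–1.
Fairview vs Elmhurst: Fairview wins 16–12.
Jasper vs Avon: Jasper wins 15–13.
Jasper vs Elmhurst: Jasper wins 16–12.
Avon vs Elmhurst: Elmhurst wins 27–1.
Fairview beats each rival — Claremont (28–0), Jasper (18–10), Avon (27–1), Elmhurst (16–12) — so Fairview is the Condorcet winner.

Yes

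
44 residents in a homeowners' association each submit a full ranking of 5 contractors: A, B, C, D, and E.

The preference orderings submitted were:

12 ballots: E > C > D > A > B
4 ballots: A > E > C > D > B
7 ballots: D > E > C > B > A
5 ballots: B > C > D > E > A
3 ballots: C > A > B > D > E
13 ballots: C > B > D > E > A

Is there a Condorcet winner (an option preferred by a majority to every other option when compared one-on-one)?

No

Head-to-head results (44 voters total):
A vs B: B wins 25–19.
A vs C: C wins 40–4.
A vs D: D wins 37–7.
A vs E: E wins 37–7.
B vs C: C wins 39–5.
B vs D: D wins 23–21.
B vs E: E wins 23–21.
C vs D: C wins 37–7.
C vs E: E wins 23–21.
D vs E: D wins 28–16.
No candidate beats all others: C beats D beats E beats C, a majority cycle.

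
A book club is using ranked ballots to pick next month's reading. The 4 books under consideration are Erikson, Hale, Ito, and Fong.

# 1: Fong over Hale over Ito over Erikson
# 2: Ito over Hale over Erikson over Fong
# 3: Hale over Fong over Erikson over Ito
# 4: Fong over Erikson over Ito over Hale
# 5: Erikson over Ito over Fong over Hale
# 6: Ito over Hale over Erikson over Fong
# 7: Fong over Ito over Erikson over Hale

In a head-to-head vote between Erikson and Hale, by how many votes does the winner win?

1

Ballots ranking Erikson above Hale: 3.
Ballots ranking Hale above Erikson: 4.
Hale wins 4–3, a margin of 1.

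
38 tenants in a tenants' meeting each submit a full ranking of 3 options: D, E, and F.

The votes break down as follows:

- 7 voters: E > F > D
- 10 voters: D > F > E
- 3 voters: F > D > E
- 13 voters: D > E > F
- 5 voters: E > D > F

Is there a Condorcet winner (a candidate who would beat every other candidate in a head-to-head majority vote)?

Yes

Head-to-head results (38 voters total):
D vs E: D wins 26–12.
D vs F: D wins 28–10.
E vs F: E wins 25–13.
D beats each rival — E (26–12), F (28–10) — so D is the Condorcet winner.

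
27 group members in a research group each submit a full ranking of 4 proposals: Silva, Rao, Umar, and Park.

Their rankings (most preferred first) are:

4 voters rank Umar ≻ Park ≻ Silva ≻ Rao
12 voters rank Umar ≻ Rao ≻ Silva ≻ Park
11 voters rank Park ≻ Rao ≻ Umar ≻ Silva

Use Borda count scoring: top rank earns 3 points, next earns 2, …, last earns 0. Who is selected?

Borda scores:
  Silva: 4·1 + 12·1 + 11·0 = 16
  Rao: 4·0 + 12·2 + 11·2 = 46
  Umar: 4·3 + 12·3 + 11·1 = 59
  Park: 4·2 + 12·0 + 11·3 = 41
Umar has the highest total.

Umar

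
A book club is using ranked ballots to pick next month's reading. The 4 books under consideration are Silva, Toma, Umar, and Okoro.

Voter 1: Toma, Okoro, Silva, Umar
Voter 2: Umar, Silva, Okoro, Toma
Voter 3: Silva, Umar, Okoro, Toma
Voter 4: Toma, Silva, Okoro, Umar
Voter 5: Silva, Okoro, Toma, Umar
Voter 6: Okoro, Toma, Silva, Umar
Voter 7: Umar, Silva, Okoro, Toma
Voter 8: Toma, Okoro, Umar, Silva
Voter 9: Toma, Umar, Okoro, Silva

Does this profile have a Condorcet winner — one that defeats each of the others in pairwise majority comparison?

Head-to-head results (9 voters total):
Silva vs Toma: Toma wins 5–4.
Silva vs Umar: Silva wins 5–4.
Silva vs Okoro: Silva wins 5–4.
Toma vs Umar: Toma wins 6–3.
Toma vs Okoro: Okoro wins 5–4.
Umar vs Okoro: Okoro wins 5–4.
No candidate beats all others: Silva beats Okoro beats Toma beats Silva, a majority cycle.

No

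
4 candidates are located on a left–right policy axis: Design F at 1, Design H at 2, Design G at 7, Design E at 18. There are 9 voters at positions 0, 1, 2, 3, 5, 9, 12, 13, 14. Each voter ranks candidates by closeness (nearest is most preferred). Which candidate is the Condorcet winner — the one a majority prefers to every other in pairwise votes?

Design G

With single-peaked preferences on a line, the Condorcet winner is the candidate closest to the median voter.
The median voter (position 5) is closest to Design G at 7.
Check: Design G vs Design H — voters closer to Design G: 5 of 9.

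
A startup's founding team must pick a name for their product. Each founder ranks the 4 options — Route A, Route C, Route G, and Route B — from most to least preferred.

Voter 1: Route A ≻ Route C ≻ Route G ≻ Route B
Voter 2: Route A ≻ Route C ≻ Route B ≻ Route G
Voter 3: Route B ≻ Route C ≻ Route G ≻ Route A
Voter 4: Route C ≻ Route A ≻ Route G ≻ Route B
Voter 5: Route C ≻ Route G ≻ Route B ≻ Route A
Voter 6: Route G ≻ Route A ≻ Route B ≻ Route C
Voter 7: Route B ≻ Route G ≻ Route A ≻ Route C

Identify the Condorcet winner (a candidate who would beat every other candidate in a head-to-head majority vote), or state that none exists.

Head-to-head results (7 voters total):
Route A vs Route C: Route A wins 4–3.
Route A vs Route G: Route G wins 4–3.
Route A vs Route B: Route A wins 4–3.
Route C vs Route G: Route C wins 5–2.
Route C vs Route B: Route C wins 4–3.
Route G vs Route B: Route G wins 4–3.
No candidate beats all others: Route A beats Route C beats Route G beats Route A, a majority cycle.

None — there is no Condorcet winner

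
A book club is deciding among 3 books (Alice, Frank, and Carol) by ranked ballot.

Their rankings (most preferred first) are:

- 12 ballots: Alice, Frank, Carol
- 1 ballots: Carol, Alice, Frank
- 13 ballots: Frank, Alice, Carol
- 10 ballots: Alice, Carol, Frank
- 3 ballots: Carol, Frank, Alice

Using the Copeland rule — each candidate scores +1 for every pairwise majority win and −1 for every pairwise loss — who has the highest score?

Alice

Pairwise results:
  Alice vs Frank: Alice wins 23–16.
  Alice vs Carol: Alice wins 35–4.
  Frank vs Carol: Frank wins 25–14.
Copeland scores (wins − losses):
  Alice: 2 − 0 = 2
  Frank: 1 − 1 = 0
  Carol: 0 − 2 = -2
Alice has the best Copeland score.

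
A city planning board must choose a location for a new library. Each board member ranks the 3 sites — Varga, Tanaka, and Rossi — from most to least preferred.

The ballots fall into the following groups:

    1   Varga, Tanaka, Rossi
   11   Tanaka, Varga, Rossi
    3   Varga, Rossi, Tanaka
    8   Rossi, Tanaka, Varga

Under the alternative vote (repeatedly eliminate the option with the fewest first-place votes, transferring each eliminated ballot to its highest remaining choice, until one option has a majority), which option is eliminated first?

Round 1: Tanaka 11, Rossi 8, Varga 4. Varga has the fewest and is eliminated.
Round 2: Tanaka 12, Rossi 11. Tanaka has a majority.

Varga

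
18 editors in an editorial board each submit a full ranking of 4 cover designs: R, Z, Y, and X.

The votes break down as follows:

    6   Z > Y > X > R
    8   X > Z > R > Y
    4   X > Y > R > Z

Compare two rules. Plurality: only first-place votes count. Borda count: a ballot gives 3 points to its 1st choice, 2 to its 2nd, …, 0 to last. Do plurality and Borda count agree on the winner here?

Plurality first-place counts: R 0, Z 6, Y 0, X 12 → X.
Borda totals: R 12, Z 34, Y 20, X 42 → X.
The two rules agree on X.

Yes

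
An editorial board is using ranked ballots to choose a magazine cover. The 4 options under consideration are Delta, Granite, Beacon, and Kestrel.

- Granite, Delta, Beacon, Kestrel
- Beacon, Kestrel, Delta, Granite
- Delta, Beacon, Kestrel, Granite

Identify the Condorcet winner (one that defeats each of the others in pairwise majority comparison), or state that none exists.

Delta

Head-to-head results (3 voters total):
Delta vs Granite: Delta wins 2–1.
Delta vs Beacon: Delta wins 2–1.
Delta vs Kestrel: Delta wins 2–1.
Granite vs Beacon: Beacon wins 2–1.
Granite vs Kestrel: Kestrel wins 2–1.
Beacon vs Kestrel: Beacon wins 3–0.
Delta beats each rival — Granite (2–1), Beacon (2–1), Kestrel (2–1) — so Delta is the Condorcet winner.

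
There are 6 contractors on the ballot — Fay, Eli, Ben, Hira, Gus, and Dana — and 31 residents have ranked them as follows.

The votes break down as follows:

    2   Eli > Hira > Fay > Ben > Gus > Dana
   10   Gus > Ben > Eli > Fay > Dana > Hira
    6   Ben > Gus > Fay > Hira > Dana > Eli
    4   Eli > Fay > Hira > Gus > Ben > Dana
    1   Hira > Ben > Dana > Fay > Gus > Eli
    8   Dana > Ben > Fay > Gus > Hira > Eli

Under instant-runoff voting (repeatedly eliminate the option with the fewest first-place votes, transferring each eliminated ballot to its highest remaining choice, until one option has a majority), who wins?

Ben

Round 1: Gus 10, Dana 8, Eli 6, Ben 6, Hira 1, Fay 0. Fay has the fewest and is eliminated.
Round 2: Gus 10, Dana 8, Eli 6, Ben 6, Hira 1. Hira has the fewest and is eliminated.
Round 3: Gus 10, Dana 8, Ben 7, Eli 6. Eli has the fewest and is eliminated.
Round 4: Gus 14, Ben 9, Dana 8. Dana has the fewest and is eliminated.
Round 5: Ben 17, Gus 14. Ben has a majority.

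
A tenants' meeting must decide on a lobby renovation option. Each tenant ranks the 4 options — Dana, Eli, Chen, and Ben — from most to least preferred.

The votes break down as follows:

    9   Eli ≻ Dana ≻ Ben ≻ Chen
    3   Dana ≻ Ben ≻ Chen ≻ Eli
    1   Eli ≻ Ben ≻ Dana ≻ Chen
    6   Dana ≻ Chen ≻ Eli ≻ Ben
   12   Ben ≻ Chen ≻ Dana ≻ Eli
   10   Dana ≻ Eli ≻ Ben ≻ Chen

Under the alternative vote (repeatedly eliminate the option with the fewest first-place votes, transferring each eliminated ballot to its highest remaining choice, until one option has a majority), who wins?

Dana

Round 1: Dana 19, Ben 12, Eli 10, Chen 0. Chen has the fewest and is eliminated.
Round 2: Dana 19, Ben 12, Eli 10. Eli has the fewest and is eliminated.
Round 3: Dana 28, Ben 13. Dana has a majority.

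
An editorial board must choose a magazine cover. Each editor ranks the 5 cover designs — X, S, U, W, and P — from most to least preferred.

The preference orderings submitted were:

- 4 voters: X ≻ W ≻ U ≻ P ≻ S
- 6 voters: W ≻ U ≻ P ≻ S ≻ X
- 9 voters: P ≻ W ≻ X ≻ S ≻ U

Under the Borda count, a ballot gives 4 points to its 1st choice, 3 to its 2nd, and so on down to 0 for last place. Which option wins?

W

Borda scores:
  X: 4·4 + 6·0 + 9·2 = 34
  S: 4·0 + 6·1 + 9·1 = 15
  U: 4·2 + 6·3 + 9·0 = 26
  W: 4·3 + 6·4 + 9·3 = 63
  P: 4·1 + 6·2 + 9·4 = 52
W has the highest total.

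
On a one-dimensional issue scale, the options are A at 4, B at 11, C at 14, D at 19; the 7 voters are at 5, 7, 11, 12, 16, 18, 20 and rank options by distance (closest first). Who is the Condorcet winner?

With single-peaked preferences on a line, the Condorcet winner is the candidate closest to the median voter.
The median voter (position 12) is closest to B at 11.
Check: B vs A — voters closer to B: 5 of 7.

B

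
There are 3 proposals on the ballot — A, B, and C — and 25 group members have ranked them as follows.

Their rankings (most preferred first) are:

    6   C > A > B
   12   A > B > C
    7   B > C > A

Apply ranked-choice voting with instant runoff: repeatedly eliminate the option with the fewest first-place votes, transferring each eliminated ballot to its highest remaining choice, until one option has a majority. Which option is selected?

Round 1: A 12, B 7, C 6. C has the fewest and is eliminated.
Round 2: A 18, B 7. A has a majority.

A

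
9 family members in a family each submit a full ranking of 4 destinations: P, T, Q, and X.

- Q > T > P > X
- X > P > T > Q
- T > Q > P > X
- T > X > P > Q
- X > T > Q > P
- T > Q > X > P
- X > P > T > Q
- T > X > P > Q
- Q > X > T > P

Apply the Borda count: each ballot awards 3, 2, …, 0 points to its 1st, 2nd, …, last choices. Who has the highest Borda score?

Borda scores:
  P: 1 + 2 + 1 + 1 + 0 + 0 + 2 + 1 + 0 = 8
  T: 2 + 1 + 3 + 3 + 2 + 3 + 1 + 3 + 1 = 19
  Q: 3 + 0 + 2 + 0 + 1 + 2 + 0 + 0 + 3 = 11
  X: 0 + 3 + 0 + 2 + 3 + 1 + 3 + 2 + 2 = 16
T has the highest total.

T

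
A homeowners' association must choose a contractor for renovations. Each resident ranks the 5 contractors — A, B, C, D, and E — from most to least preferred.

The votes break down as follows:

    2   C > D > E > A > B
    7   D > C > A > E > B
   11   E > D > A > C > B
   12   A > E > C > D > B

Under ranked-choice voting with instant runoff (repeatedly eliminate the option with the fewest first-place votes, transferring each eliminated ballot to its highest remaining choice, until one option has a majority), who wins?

Round 1: A 12, E 11, D 7, C 2, B 0. B has the fewest and is eliminated.
Round 2: A 12, E 11, D 7, C 2. C has the fewest and is eliminated.
Round 3: A 12, E 11, D 9. D has the fewest and is eliminated.
Round 4: A 19, E 13. A has a majority.

A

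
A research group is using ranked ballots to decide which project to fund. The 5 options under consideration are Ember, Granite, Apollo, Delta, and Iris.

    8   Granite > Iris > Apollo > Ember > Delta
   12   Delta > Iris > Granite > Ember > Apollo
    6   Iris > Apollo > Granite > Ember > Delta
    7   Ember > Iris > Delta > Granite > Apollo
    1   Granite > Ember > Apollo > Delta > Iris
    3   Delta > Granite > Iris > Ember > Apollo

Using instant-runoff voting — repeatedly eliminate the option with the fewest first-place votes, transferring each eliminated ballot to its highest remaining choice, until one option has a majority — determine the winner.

Round 1: Delta 15, Granite 9, Ember 7, Iris 6, Apollo 0. Apollo has the fewest and is eliminated.
Round 2: Delta 15, Granite 9, Ember 7, Iris 6. Iris has the fewest and is eliminated.
Round 3: Granite 15, Delta 15, Ember 7. Ember has the fewest and is eliminated.
Round 4: Delta 22, Granite 15. Delta has a majority.

Delta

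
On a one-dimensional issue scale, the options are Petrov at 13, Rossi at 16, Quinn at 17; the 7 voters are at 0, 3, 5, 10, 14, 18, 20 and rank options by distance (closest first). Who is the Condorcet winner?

Petrov

With single-peaked preferences on a line, the Condorcet winner is the candidate closest to the median voter.
The median voter (position 10) is closest to Petrov at 13.
Check: Petrov vs Quinn — voters closer to Petrov: 5 of 7.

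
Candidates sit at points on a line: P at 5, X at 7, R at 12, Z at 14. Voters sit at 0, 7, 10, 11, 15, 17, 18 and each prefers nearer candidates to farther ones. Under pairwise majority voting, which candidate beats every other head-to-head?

With single-peaked preferences on a line, the Condorcet winner is the candidate closest to the median voter.
The median voter (position 11) is closest to R at 12.
Check: R vs Z — voters closer to R: 4 of 7.

R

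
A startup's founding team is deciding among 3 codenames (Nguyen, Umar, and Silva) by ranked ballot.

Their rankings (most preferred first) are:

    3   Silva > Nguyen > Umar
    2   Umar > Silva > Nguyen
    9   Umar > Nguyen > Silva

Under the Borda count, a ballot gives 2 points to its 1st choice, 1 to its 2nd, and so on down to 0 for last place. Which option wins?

Umar

Borda scores:
  Nguyen: 3·1 + 2·0 + 9·1 = 12
  Umar: 3·0 + 2·2 + 9·2 = 22
  Silva: 3·2 + 2·1 + 9·0 = 8
Umar has the highest total.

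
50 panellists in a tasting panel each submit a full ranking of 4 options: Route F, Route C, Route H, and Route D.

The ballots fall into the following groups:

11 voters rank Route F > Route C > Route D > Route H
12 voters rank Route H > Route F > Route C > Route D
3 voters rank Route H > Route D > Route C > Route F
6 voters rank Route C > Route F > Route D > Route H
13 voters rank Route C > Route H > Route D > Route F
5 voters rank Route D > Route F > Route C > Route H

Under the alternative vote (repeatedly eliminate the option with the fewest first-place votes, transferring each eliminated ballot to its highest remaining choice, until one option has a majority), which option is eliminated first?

Round 1: Route C 19, Route H 15, Route F 11, Route D 5. Route D has the fewest and is eliminated.
Round 2: Route C 19, Route F 16, Route H 15. Route H has the fewest and is eliminated.
Round 3: Route F 28, Route C 22. Route F has a majority.

Route D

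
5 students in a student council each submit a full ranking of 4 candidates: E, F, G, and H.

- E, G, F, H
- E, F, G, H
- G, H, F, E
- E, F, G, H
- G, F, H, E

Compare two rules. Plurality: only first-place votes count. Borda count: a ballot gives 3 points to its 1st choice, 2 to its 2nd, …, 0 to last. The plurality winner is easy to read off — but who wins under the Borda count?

G

Plurality first-place counts: E 3, F 0, G 2, H 0 → E.
Borda totals: E 9, F 8, G 10, H 3 → G.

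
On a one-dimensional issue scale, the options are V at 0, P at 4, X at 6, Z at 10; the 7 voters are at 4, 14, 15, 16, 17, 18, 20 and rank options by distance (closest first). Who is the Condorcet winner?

With single-peaked preferences on a line, the Condorcet winner is the candidate closest to the median voter.
The median voter (position 16) is closest to Z at 10.
Check: Z vs P — voters closer to Z: 6 of 7.

Z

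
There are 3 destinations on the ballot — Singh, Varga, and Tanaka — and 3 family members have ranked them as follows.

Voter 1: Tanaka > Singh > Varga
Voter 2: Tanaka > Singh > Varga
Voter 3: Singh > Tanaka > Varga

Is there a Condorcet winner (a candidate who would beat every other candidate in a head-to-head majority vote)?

Yes

Head-to-head results (3 voters total):
Singh vs Varga: Singh wins 3–0.
Singh vs Tanaka: Tanaka wins 2–1.
Varga vs Tanaka: Tanaka wins 3–0.
Tanaka beats each rival — Singh (2–1), Varga (3–0) — so Tanaka is the Condorcet winner.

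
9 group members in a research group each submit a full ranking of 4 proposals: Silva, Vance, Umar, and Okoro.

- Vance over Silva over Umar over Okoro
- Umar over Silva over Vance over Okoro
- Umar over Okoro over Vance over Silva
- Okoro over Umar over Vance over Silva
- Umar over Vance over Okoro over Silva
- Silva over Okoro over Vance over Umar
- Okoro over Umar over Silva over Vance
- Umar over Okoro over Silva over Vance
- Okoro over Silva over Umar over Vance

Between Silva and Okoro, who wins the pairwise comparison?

Okoro

Ballots ranking Silva above Okoro: 3.
Ballots ranking Okoro above Silva: 6.
Okoro wins the head-to-head, 6–3.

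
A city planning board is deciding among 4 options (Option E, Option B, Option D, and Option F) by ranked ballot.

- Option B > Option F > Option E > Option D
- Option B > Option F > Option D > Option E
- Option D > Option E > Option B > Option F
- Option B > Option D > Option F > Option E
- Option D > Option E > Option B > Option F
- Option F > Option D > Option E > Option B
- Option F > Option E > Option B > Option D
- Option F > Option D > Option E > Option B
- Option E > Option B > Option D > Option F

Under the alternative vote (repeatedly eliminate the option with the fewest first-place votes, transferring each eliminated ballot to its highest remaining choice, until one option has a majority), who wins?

Round 1: Option B 3, Option F 3, Option D 2, Option E 1. Option E has the fewest and is eliminated.
Round 2: Option B 4, Option F 3, Option D 2. Option D has the fewest and is eliminated.
Round 3: Option B 6, Option F 3. Option B has a majority.

Option B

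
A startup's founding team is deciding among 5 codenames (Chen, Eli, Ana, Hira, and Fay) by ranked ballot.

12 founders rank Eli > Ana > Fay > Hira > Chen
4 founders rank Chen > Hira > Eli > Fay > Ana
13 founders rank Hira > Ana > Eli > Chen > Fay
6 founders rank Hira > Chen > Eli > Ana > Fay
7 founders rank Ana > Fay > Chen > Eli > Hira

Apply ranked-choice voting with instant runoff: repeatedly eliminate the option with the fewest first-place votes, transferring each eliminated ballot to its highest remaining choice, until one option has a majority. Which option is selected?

Hira

Round 1: Hira 19, Eli 12, Ana 7, Chen 4, Fay 0. Fay has the fewest and is eliminated.
Round 2: Hira 19, Eli 12, Ana 7, Chen 4. Chen has the fewest and is eliminated.
Round 3: Hira 23, Eli 12, Ana 7. Hira has a majority.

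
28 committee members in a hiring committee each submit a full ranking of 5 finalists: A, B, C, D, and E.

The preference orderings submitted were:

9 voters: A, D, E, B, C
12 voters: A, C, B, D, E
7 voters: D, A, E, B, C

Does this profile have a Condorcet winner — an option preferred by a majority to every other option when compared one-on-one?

Yes

Head-to-head results (28 voters total):
A vs B: A wins 28–0.
A vs C: A wins 28–0.
A vs D: A wins 21–7.
A vs E: A wins 28–0.
B vs C: B wins 16–12.
B vs D: D wins 16–12.
B vs E: E wins 16–12.
C vs D: D wins 16–12.
C vs E: E wins 16–12.
D vs E: D wins 28–0.
A beats each rival — B (28–0), C (28–0), D (21–7), E (28–0) — so A is the Condorcet winner.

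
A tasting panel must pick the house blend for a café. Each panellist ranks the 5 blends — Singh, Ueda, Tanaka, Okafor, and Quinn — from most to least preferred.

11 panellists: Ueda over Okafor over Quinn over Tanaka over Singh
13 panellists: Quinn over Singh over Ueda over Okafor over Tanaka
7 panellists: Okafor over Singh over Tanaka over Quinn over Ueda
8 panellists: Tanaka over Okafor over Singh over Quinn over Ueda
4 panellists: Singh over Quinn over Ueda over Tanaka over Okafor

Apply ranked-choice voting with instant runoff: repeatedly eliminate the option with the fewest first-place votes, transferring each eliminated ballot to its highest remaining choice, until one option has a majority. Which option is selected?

Round 1: Quinn 13, Ueda 11, Tanaka 8, Okafor 7, Singh 4. Singh has the fewest and is eliminated.
Round 2: Quinn 17, Ueda 11, Tanaka 8, Okafor 7. Okafor has the fewest and is eliminated.
Round 3: Quinn 17, Tanaka 15, Ueda 11. Ueda has the fewest and is eliminated.
Round 4: Quinn 28, Tanaka 15. Quinn has a majority.

Quinn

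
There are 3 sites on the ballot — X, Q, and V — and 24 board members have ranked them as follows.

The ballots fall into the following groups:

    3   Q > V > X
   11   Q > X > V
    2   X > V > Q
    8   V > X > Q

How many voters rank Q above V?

14

Ballots ranking Q above V: 3+11 = 14.
Ballots ranking V above Q: 2+8 = 10.
So 14 of 24 voters prefer Q to V.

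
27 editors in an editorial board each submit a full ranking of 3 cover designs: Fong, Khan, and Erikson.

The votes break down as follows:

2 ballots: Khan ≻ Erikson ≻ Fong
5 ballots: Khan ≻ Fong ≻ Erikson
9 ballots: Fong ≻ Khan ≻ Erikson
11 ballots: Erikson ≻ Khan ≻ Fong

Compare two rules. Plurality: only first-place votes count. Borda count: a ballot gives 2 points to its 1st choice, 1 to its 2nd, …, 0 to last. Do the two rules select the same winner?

No

Plurality first-place counts: Fong 9, Khan 7, Erikson 11 → Erikson.
Borda totals: Fong 23, Khan 34, Erikson 24 → Khan.
The two rules disagree: plurality picks Erikson, Borda picks Khan.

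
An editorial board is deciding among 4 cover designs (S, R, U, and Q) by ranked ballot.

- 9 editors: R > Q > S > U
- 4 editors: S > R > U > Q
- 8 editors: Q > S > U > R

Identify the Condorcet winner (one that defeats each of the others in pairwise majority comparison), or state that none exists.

Head-to-head results (21 voters total):
S vs R: S wins 12–9.
S vs U: S wins 21–0.
S vs Q: Q wins 17–4.
R vs U: R wins 13–8.
R vs Q: R wins 13–8.
U vs Q: Q wins 17–4.
No candidate beats all others: S beats R beats Q beats S, a majority cycle.

None — there is no Condorcet winner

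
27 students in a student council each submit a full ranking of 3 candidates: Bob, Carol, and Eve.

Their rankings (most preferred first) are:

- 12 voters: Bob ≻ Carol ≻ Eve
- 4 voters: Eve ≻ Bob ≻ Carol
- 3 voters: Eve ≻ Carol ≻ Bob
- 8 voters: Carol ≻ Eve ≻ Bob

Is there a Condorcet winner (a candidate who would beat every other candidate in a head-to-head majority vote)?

Head-to-head results (27 voters total):
Bob vs Carol: Bob wins 16–11.
Bob vs Eve: Eve wins 15–12.
Carol vs Eve: Carol wins 20–7.
No candidate beats all others: Bob beats Carol beats Eve beats Bob, a majority cycle.

No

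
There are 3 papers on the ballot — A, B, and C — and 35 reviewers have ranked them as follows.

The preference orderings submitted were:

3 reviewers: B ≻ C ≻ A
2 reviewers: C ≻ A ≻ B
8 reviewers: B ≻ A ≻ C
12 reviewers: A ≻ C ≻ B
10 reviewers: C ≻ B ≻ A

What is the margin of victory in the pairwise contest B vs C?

13

Ballots ranking B above C: 3+8 = 11.
Ballots ranking C above B: 2+12+10 = 24.
C wins 24–11, a margin of 13.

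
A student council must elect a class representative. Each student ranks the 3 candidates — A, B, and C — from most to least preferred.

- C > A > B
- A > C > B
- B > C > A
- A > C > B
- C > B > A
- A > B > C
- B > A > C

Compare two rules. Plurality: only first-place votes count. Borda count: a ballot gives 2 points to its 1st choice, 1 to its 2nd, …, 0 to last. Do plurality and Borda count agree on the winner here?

Yes

Plurality first-place counts: A 3, B 2, C 2 → A.
Borda totals: A 8, B 6, C 7 → A.
The two rules agree on A.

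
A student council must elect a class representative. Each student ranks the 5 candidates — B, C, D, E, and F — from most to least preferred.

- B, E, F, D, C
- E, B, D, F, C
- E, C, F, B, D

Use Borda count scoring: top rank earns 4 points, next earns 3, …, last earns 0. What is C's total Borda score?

3

Borda scores:
  B: 4 + 3 + 1 = 8
  C: 0 + 0 + 3 = 3
  D: 1 + 2 + 0 = 3
  E: 3 + 4 + 4 = 11
  F: 2 + 1 + 2 = 5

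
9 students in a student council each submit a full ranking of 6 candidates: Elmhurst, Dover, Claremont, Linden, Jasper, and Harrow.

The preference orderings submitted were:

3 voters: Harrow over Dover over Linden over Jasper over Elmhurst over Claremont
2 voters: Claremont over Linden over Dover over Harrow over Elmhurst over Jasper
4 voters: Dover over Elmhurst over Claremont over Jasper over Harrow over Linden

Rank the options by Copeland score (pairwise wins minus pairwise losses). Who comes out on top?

Dover

Pairwise results:
  Elmhurst vs Dover: Dover wins 9–0.
  Elmhurst vs Claremont: Elmhurst wins 7–2.
  Elmhurst vs Linden: Linden wins 5–4.
  Elmhurst vs Jasper: Elmhurst wins 6–3.
  Elmhurst vs Harrow: Harrow wins 5–4.
  Dover vs Claremont: Dover wins 7–2.
  Dover vs Linden: Dover wins 7–2.
  Dover vs Jasper: Dover wins 9–0.
  Dover vs Harrow: Dover wins 6–3.
  Claremont vs Linden: Claremont wins 6–3.
  Claremont vs Jasper: Claremont wins 6–3.
  Claremont vs Harrow: Claremont wins 6–3.
  Linden vs Jasper: Linden wins 5–4.
  Linden vs Harrow: Harrow wins 7–2.
  Jasper vs Harrow: Harrow wins 5–4.
Copeland scores (wins − losses):
  Elmhurst: 2 − 3 = -1
  Dover: 5 − 0 = 5
  Claremont: 3 − 2 = 1
  Linden: 2 − 3 = -1
  Jasper: 0 − 5 = -5
  Harrow: 3 − 2 = 1
Dover has the best Copeland score.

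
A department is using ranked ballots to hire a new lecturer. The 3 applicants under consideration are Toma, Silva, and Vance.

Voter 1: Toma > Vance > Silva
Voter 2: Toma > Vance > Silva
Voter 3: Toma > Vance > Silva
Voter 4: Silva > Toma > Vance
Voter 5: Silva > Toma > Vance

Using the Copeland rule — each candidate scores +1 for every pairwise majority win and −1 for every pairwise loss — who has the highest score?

Pairwise results:
  Toma vs Silva: Toma wins 3–2.
  Toma vs Vance: Toma wins 5–0.
  Silva vs Vance: Vance wins 3–2.
Copeland scores (wins − losses):
  Toma: 2 − 0 = 2
  Silva: 0 − 2 = -2
  Vance: 1 − 1 = 0
Toma has the best Copeland score.

Toma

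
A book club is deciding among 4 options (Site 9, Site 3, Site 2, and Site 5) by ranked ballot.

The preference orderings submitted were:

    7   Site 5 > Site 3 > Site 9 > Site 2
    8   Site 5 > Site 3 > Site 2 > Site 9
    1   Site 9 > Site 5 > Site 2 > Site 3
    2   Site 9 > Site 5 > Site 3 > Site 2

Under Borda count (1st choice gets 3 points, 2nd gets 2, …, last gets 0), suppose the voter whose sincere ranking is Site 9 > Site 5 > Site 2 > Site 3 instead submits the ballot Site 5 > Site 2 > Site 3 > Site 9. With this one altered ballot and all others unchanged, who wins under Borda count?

Site 5

Borda totals with the altered ballot: Site 9 13, Site 3 33, Site 2 10, Site 5 52.
The winner is unchanged: still Site 5.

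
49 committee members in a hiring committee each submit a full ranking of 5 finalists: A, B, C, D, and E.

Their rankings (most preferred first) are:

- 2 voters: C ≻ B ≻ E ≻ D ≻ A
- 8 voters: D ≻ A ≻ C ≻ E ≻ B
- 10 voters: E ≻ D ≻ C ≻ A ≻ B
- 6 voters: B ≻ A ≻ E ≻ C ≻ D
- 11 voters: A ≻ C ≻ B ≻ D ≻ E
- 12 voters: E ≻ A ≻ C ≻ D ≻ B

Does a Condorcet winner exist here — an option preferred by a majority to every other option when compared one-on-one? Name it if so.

A

Head-to-head results (49 voters total):
A vs B: A wins 41–8.
A vs C: A wins 37–12.
A vs D: A wins 29–20.
A vs E: A wins 25–24.
B vs C: C wins 43–6.
B vs D: D wins 30–19.
B vs E: E wins 30–19.
C vs D: C wins 31–18.
C vs E: E wins 28–21.
D vs E: E wins 30–19.
A beats each rival — B (41–8), C (37–12), D (29–20), E (25–24) — so A is the Condorcet winner.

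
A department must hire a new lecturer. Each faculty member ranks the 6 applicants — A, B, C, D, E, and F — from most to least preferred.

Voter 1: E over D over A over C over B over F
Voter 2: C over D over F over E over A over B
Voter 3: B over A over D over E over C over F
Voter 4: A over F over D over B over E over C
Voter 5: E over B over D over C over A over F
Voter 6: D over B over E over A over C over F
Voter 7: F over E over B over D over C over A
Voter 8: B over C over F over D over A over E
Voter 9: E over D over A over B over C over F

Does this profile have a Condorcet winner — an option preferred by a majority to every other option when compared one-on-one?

Head-to-head results (9 voters total):
A vs B: B wins 5–4.
A vs C: A wins 5–4.
A vs D: D wins 7–2.
A vs E: E wins 6–3.
A vs F: A wins 6–3.
B vs C: B wins 7–2.
B vs D: D wins 5–4.
B vs E: E wins 5–4.
B vs F: B wins 6–3.
C vs D: D wins 7–2.
C vs E: E wins 7–2.
C vs F: C wins 7–2.
D vs E: D wins 5–4.
D vs F: D wins 6–3.
E vs F: E wins 5–4.
D beats each rival — A (7–2), B (5–4), C (7–2), E (5–4), F (6–3) — so D is the Condorcet winner.

Yes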